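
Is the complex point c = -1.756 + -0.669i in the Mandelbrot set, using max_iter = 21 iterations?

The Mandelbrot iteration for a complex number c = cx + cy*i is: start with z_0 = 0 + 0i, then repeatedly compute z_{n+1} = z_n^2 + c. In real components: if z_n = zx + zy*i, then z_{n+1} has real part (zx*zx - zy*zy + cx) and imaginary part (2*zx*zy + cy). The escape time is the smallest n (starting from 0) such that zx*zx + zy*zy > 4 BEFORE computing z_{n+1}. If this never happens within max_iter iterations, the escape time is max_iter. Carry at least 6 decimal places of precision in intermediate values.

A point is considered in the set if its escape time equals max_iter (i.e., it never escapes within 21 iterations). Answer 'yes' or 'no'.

z_0 = 0 + 0i, c = -1.7560 + -0.6690i
Iter 1: z = -1.7560 + -0.6690i, |z|^2 = 3.5311
Iter 2: z = 0.8800 + 1.6805i, |z|^2 = 3.5985
Iter 3: z = -3.8058 + 2.2886i, |z|^2 = 19.7222
Escaped at iteration 3

Answer: no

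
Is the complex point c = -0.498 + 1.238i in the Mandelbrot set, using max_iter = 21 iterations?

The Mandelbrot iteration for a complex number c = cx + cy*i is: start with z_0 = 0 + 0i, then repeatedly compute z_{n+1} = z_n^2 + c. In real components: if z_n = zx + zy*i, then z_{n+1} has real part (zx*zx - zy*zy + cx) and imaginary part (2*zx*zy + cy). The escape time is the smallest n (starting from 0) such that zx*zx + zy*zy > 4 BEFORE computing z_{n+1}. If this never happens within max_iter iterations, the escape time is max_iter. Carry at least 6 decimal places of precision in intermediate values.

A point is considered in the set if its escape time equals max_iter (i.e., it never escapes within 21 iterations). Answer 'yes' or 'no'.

Answer: no

Derivation:
z_0 = 0 + 0i, c = -0.4980 + 1.2380i
Iter 1: z = -0.4980 + 1.2380i, |z|^2 = 1.7806
Iter 2: z = -1.7826 + 0.0050i, |z|^2 = 3.1778
Iter 3: z = 2.6798 + 1.2203i, |z|^2 = 8.6705
Escaped at iteration 3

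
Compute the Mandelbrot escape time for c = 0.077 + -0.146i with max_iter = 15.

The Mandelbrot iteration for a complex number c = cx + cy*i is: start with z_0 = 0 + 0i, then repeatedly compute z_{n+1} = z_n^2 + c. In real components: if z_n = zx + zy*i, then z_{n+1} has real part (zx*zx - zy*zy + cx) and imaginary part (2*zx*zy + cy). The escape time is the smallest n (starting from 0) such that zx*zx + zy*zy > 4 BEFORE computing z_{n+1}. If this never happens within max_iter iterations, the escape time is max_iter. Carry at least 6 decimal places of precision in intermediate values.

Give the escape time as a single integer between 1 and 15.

z_0 = 0 + 0i, c = 0.0770 + -0.1460i
Iter 1: z = 0.0770 + -0.1460i, |z|^2 = 0.0272
Iter 2: z = 0.0616 + -0.1685i, |z|^2 = 0.0322
Iter 3: z = 0.0524 + -0.1668i, |z|^2 = 0.0306
Iter 4: z = 0.0519 + -0.1635i, |z|^2 = 0.0294
Iter 5: z = 0.0530 + -0.1630i, |z|^2 = 0.0294
Iter 6: z = 0.0532 + -0.1633i, |z|^2 = 0.0295
Iter 7: z = 0.0532 + -0.1634i, |z|^2 = 0.0295
Iter 8: z = 0.0531 + -0.1634i, |z|^2 = 0.0295
Iter 9: z = 0.0531 + -0.1634i, |z|^2 = 0.0295
Iter 10: z = 0.0531 + -0.1634i, |z|^2 = 0.0295
Iter 11: z = 0.0531 + -0.1634i, |z|^2 = 0.0295
Iter 12: z = 0.0531 + -0.1634i, |z|^2 = 0.0295
Iter 13: z = 0.0531 + -0.1634i, |z|^2 = 0.0295
Iter 14: z = 0.0531 + -0.1634i, |z|^2 = 0.0295

Answer: 15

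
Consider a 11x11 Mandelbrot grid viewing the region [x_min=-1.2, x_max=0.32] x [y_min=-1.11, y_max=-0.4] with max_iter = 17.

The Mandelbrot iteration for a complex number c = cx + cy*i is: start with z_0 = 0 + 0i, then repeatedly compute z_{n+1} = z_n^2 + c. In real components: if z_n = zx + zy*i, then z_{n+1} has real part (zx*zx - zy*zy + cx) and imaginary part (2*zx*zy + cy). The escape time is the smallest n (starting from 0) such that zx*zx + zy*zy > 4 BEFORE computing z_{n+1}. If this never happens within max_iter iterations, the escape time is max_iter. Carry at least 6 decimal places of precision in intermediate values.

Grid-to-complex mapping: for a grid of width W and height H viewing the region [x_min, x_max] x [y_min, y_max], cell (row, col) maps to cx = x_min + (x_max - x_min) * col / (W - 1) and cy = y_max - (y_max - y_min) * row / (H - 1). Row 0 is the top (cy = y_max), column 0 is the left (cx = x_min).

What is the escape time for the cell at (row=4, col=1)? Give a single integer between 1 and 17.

z_0 = 0 + 0i, c = -1.0480 + -0.6840i
Iter 1: z = -1.0480 + -0.6840i, |z|^2 = 1.5662
Iter 2: z = -0.4176 + 0.7497i, |z|^2 = 0.7363
Iter 3: z = -1.4356 + -1.3100i, |z|^2 = 3.7773
Iter 4: z = -0.7031 + 3.0775i, |z|^2 = 9.9656
Escaped at iteration 4

Answer: 4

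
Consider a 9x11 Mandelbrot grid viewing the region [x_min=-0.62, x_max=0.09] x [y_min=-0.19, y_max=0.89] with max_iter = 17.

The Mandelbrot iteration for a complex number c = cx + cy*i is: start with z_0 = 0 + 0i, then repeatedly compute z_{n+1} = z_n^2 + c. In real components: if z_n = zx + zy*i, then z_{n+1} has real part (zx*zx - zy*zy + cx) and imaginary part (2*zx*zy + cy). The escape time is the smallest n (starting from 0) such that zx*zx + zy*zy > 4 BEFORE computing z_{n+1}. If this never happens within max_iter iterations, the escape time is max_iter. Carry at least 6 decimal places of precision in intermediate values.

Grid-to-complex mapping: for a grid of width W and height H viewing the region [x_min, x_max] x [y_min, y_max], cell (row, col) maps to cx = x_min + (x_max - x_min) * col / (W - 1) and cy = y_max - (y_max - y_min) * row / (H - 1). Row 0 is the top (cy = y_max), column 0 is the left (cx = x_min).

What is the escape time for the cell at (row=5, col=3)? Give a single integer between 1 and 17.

z_0 = 0 + 0i, c = -0.3538 + 0.3500i
Iter 1: z = -0.3538 + 0.3500i, |z|^2 = 0.2476
Iter 2: z = -0.3511 + 0.1024i, |z|^2 = 0.1338
Iter 3: z = -0.2410 + 0.2781i, |z|^2 = 0.1354
Iter 4: z = -0.3730 + 0.2160i, |z|^2 = 0.1858
Iter 5: z = -0.2612 + 0.1889i, |z|^2 = 0.1039
Iter 6: z = -0.3212 + 0.2513i, |z|^2 = 0.1663
Iter 7: z = -0.3138 + 0.1886i, |z|^2 = 0.1340
Iter 8: z = -0.2909 + 0.2317i, |z|^2 = 0.1383
Iter 9: z = -0.3228 + 0.2152i, |z|^2 = 0.1505
Iter 10: z = -0.2959 + 0.2110i, |z|^2 = 0.1321
Iter 11: z = -0.3108 + 0.2251i, |z|^2 = 0.1472
Iter 12: z = -0.3079 + 0.2101i, |z|^2 = 0.1389
Iter 13: z = -0.3031 + 0.2206i, |z|^2 = 0.1406
Iter 14: z = -0.3106 + 0.2162i, |z|^2 = 0.1432
Iter 15: z = -0.3041 + 0.2157i, |z|^2 = 0.1390
Iter 16: z = -0.3078 + 0.2188i, |z|^2 = 0.1426

Answer: 17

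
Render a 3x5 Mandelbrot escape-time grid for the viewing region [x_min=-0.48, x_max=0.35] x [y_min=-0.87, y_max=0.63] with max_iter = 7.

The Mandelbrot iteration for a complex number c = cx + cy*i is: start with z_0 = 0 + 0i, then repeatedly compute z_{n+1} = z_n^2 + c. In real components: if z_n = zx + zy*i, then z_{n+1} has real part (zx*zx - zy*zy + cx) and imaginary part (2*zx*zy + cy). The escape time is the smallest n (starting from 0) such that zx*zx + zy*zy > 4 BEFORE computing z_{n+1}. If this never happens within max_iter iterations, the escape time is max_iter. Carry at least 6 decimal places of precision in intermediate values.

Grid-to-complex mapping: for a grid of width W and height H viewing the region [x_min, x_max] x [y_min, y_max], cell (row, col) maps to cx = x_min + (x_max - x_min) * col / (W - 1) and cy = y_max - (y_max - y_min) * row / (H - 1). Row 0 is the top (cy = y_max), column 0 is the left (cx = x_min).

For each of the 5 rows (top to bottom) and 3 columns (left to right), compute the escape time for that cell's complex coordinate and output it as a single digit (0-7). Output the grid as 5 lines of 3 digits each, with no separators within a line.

(row=0, col=0): c = -0.4800 + 0.6300i → escape time 7
(row=0, col=1): c = -0.0650 + 0.6300i → escape time 7
(row=0, col=2): c = 0.3500 + 0.6300i → escape time 7
(row=1, col=0): c = -0.4800 + 0.2550i → escape time 7
(row=1, col=1): c = -0.0650 + 0.2550i → escape time 7
(row=1, col=2): c = 0.3500 + 0.2550i → escape time 7
(row=2, col=0): c = -0.4800 + -0.1200i → escape time 7
(row=2, col=1): c = -0.0650 + -0.1200i → escape time 7
(row=2, col=2): c = 0.3500 + -0.1200i → escape time 7
(row=3, col=0): c = -0.4800 + -0.4950i → escape time 7
(row=3, col=1): c = -0.0650 + -0.4950i → escape time 7
(row=3, col=2): c = 0.3500 + -0.4950i → escape time 7
(row=4, col=0): c = -0.4800 + -0.8700i → escape time 5
(row=4, col=1): c = -0.0650 + -0.8700i → escape time 7
(row=4, col=2): c = 0.3500 + -0.8700i → escape time 4

Answer: 777
777
777
777
574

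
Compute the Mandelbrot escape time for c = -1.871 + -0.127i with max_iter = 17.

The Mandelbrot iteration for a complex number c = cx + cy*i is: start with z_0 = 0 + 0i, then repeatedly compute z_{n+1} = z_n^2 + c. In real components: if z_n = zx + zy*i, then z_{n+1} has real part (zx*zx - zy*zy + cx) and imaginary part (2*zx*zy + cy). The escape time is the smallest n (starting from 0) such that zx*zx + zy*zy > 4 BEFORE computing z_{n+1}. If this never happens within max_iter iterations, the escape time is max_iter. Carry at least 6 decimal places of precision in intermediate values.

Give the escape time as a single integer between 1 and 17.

Answer: 4

Derivation:
z_0 = 0 + 0i, c = -1.8710 + -0.1270i
Iter 1: z = -1.8710 + -0.1270i, |z|^2 = 3.5168
Iter 2: z = 1.6135 + 0.3482i, |z|^2 = 2.7247
Iter 3: z = 0.6112 + 0.9968i, |z|^2 = 1.3670
Iter 4: z = -2.4910 + 1.0913i, |z|^2 = 7.3962
Escaped at iteration 4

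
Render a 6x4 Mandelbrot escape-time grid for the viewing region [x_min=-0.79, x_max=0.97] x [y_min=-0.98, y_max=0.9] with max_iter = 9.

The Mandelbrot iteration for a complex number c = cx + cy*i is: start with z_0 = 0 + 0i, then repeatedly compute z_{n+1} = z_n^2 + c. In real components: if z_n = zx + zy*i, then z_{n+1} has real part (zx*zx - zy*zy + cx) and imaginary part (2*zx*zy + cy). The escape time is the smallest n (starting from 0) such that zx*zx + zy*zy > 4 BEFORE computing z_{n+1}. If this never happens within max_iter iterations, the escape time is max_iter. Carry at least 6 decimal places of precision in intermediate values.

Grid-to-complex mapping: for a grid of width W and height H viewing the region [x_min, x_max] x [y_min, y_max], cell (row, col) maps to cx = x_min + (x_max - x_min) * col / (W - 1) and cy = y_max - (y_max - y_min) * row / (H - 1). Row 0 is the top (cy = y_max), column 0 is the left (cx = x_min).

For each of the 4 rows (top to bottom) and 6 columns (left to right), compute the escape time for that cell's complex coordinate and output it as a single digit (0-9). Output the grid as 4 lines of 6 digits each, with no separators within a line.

Answer: 459422
999942
899942
349422

Derivation:
(row=0, col=0): c = -0.7900 + 0.9000i → escape time 4
(row=0, col=1): c = -0.4380 + 0.9000i → escape time 5
(row=0, col=2): c = -0.0860 + 0.9000i → escape time 9
(row=0, col=3): c = 0.2660 + 0.9000i → escape time 4
(row=0, col=4): c = 0.6180 + 0.9000i → escape time 2
(row=0, col=5): c = 0.9700 + 0.9000i → escape time 2
(row=1, col=0): c = -0.7900 + 0.2733i → escape time 9
(row=1, col=1): c = -0.4380 + 0.2733i → escape time 9
(row=1, col=2): c = -0.0860 + 0.2733i → escape time 9
(row=1, col=3): c = 0.2660 + 0.2733i → escape time 9
(row=1, col=4): c = 0.6180 + 0.2733i → escape time 4
(row=1, col=5): c = 0.9700 + 0.2733i → escape time 2
(row=2, col=0): c = -0.7900 + -0.3533i → escape time 8
(row=2, col=1): c = -0.4380 + -0.3533i → escape time 9
(row=2, col=2): c = -0.0860 + -0.3533i → escape time 9
(row=2, col=3): c = 0.2660 + -0.3533i → escape time 9
(row=2, col=4): c = 0.6180 + -0.3533i → escape time 4
(row=2, col=5): c = 0.9700 + -0.3533i → escape time 2
(row=3, col=0): c = -0.7900 + -0.9800i → escape time 3
(row=3, col=1): c = -0.4380 + -0.9800i → escape time 4
(row=3, col=2): c = -0.0860 + -0.9800i → escape time 9
(row=3, col=3): c = 0.2660 + -0.9800i → escape time 4
(row=3, col=4): c = 0.6180 + -0.9800i → escape time 2
(row=3, col=5): c = 0.9700 + -0.9800i → escape time 2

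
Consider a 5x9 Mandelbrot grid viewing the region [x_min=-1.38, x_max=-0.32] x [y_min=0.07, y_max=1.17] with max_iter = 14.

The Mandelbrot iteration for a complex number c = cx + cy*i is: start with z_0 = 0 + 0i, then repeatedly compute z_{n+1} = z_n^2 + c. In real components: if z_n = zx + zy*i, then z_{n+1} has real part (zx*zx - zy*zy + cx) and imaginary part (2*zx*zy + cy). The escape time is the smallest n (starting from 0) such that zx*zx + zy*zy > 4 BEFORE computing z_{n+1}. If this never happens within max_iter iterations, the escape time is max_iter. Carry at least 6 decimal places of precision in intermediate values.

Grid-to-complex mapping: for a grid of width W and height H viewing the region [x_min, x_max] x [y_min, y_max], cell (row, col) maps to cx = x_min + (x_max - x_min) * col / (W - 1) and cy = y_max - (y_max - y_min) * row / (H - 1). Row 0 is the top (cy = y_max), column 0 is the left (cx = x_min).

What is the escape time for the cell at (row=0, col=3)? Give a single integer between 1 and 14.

Answer: 3

Derivation:
z_0 = 0 + 0i, c = -0.5850 + 1.1700i
Iter 1: z = -0.5850 + 1.1700i, |z|^2 = 1.7111
Iter 2: z = -1.6117 + -0.1989i, |z|^2 = 2.6371
Iter 3: z = 1.9729 + 1.8111i, |z|^2 = 7.1726
Escaped at iteration 3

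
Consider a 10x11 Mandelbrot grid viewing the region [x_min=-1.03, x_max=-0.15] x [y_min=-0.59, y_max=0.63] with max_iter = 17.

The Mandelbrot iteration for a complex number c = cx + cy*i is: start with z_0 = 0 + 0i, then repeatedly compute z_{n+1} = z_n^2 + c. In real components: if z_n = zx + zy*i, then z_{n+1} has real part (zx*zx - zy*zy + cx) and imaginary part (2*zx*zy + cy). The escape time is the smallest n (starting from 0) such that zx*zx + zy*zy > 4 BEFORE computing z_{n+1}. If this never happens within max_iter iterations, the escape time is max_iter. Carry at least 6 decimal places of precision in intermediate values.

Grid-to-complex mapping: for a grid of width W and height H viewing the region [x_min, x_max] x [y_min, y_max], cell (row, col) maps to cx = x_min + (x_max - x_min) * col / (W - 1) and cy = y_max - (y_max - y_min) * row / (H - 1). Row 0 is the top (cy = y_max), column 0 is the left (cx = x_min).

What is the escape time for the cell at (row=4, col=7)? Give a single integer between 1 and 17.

z_0 = 0 + 0i, c = -0.3456 + 0.1420i
Iter 1: z = -0.3456 + 0.1420i, |z|^2 = 0.1396
Iter 2: z = -0.2463 + 0.0439i, |z|^2 = 0.0626
Iter 3: z = -0.2868 + 0.1204i, |z|^2 = 0.0968
Iter 4: z = -0.2778 + 0.0729i, |z|^2 = 0.0825
Iter 5: z = -0.2737 + 0.1015i, |z|^2 = 0.0852
Iter 6: z = -0.2809 + 0.0865i, |z|^2 = 0.0864
Iter 7: z = -0.2741 + 0.0934i, |z|^2 = 0.0839
Iter 8: z = -0.2792 + 0.0908i, |z|^2 = 0.0862
Iter 9: z = -0.2759 + 0.0913i, |z|^2 = 0.0844
Iter 10: z = -0.2778 + 0.0916i, |z|^2 = 0.0856
Iter 11: z = -0.2768 + 0.0911i, |z|^2 = 0.0849
Iter 12: z = -0.2772 + 0.0916i, |z|^2 = 0.0853
Iter 13: z = -0.2771 + 0.0912i, |z|^2 = 0.0851
Iter 14: z = -0.2771 + 0.0914i, |z|^2 = 0.0852
Iter 15: z = -0.2771 + 0.0913i, |z|^2 = 0.0851
Iter 16: z = -0.2771 + 0.0914i, |z|^2 = 0.0851

Answer: 17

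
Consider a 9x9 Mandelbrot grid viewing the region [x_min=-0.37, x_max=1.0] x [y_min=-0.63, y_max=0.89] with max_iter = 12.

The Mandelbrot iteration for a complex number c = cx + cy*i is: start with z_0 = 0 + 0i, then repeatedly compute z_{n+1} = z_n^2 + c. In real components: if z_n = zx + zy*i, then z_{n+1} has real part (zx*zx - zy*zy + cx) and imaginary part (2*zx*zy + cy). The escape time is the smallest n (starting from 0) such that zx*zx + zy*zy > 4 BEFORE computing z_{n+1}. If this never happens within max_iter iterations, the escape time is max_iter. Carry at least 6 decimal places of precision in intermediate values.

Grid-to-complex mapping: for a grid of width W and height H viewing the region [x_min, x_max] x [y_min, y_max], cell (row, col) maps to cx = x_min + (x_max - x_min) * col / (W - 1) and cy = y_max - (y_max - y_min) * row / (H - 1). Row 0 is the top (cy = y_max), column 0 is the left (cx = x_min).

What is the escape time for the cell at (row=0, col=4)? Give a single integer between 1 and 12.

Answer: 4

Derivation:
z_0 = 0 + 0i, c = 0.3150 + 0.8900i
Iter 1: z = 0.3150 + 0.8900i, |z|^2 = 0.8913
Iter 2: z = -0.3779 + 1.4507i, |z|^2 = 2.2473
Iter 3: z = -1.6467 + -0.2064i, |z|^2 = 2.7543
Iter 4: z = 2.9842 + 1.5697i, |z|^2 = 11.3691
Escaped at iteration 4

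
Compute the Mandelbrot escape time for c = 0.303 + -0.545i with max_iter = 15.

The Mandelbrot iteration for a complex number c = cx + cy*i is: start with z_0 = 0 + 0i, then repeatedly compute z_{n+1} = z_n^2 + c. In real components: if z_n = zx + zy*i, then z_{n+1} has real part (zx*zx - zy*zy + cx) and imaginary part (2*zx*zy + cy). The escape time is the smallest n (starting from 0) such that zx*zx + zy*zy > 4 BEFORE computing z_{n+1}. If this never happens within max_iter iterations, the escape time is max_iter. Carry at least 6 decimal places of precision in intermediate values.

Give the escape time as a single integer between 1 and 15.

z_0 = 0 + 0i, c = 0.3030 + -0.5450i
Iter 1: z = 0.3030 + -0.5450i, |z|^2 = 0.3888
Iter 2: z = 0.0978 + -0.8753i, |z|^2 = 0.7757
Iter 3: z = -0.4535 + -0.7162i, |z|^2 = 0.7186
Iter 4: z = -0.0042 + 0.1046i, |z|^2 = 0.0110
Iter 5: z = 0.2921 + -0.5459i, |z|^2 = 0.3833
Iter 6: z = 0.0903 + -0.8639i, |z|^2 = 0.7544
Iter 7: z = -0.4351 + -0.7010i, |z|^2 = 0.6808
Iter 8: z = 0.0009 + 0.0651i, |z|^2 = 0.0042
Iter 9: z = 0.2988 + -0.5449i, |z|^2 = 0.3862
Iter 10: z = 0.0954 + -0.8706i, |z|^2 = 0.7670
Iter 11: z = -0.4458 + -0.7110i, |z|^2 = 0.7043
Iter 12: z = -0.0038 + 0.0890i, |z|^2 = 0.0079
Iter 13: z = 0.2951 + -0.5457i, |z|^2 = 0.3848
Iter 14: z = 0.0923 + -0.8671i, |z|^2 = 0.7603

Answer: 15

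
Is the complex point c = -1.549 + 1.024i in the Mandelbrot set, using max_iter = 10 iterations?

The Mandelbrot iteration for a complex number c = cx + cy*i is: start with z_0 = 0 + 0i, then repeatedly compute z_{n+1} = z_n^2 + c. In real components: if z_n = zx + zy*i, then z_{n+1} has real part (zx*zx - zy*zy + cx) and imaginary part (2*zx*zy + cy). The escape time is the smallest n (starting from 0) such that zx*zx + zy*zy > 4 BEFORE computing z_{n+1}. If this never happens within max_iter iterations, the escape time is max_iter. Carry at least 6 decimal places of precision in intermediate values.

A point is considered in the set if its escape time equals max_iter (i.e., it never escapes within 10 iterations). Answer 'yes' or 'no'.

z_0 = 0 + 0i, c = -1.5490 + 1.0240i
Iter 1: z = -1.5490 + 1.0240i, |z|^2 = 3.4480
Iter 2: z = -0.1982 + -2.1484i, |z|^2 = 4.6547
Escaped at iteration 2

Answer: no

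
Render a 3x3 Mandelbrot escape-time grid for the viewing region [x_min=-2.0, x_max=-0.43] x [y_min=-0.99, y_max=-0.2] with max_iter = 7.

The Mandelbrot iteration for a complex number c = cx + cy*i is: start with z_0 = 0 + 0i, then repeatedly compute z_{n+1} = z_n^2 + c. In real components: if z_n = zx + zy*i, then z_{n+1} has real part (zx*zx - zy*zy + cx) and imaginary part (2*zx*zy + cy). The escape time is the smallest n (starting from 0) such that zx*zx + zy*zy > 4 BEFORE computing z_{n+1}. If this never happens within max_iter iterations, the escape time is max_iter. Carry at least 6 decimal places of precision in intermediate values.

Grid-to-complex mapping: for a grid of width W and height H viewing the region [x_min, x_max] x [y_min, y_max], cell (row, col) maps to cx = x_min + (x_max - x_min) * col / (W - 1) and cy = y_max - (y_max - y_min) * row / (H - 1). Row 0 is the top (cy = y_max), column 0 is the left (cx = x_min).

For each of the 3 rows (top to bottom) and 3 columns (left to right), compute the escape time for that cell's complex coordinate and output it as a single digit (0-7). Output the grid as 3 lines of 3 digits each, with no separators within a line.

Answer: 177
137
134

Derivation:
(row=0, col=0): c = -2.0000 + -0.2000i → escape time 1
(row=0, col=1): c = -1.2150 + -0.2000i → escape time 7
(row=0, col=2): c = -0.4300 + -0.2000i → escape time 7
(row=1, col=0): c = -2.0000 + -0.5950i → escape time 1
(row=1, col=1): c = -1.2150 + -0.5950i → escape time 3
(row=1, col=2): c = -0.4300 + -0.5950i → escape time 7
(row=2, col=0): c = -2.0000 + -0.9900i → escape time 1
(row=2, col=1): c = -1.2150 + -0.9900i → escape time 3
(row=2, col=2): c = -0.4300 + -0.9900i → escape time 4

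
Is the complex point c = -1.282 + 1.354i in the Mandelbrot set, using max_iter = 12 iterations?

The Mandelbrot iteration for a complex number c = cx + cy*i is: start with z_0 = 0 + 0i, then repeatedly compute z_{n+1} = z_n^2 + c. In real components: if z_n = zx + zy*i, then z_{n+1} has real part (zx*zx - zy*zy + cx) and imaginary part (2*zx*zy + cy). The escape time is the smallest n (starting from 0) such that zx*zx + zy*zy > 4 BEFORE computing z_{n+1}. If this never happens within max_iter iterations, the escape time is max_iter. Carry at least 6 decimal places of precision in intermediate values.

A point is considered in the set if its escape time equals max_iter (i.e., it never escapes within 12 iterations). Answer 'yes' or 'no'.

z_0 = 0 + 0i, c = -1.2820 + 1.3540i
Iter 1: z = -1.2820 + 1.3540i, |z|^2 = 3.4768
Iter 2: z = -1.4718 + -2.1177i, |z|^2 = 6.6506
Escaped at iteration 2

Answer: no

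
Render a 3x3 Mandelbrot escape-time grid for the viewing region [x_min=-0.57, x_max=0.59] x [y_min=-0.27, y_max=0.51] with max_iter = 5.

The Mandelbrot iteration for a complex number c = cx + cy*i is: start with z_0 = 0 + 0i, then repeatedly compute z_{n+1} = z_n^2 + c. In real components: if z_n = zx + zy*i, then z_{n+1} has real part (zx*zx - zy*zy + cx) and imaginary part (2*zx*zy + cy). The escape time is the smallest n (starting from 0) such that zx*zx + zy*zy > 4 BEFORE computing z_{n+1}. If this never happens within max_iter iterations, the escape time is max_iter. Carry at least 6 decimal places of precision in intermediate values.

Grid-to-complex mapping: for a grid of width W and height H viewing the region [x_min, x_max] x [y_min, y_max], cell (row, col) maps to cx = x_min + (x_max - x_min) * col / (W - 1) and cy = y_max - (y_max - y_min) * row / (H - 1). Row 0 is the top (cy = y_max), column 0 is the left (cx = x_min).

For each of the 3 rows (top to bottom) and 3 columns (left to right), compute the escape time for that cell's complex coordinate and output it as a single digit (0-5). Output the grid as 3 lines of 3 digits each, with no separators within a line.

Answer: 553
554
554

Derivation:
(row=0, col=0): c = -0.5700 + 0.5100i → escape time 5
(row=0, col=1): c = 0.0100 + 0.5100i → escape time 5
(row=0, col=2): c = 0.5900 + 0.5100i → escape time 3
(row=1, col=0): c = -0.5700 + 0.1200i → escape time 5
(row=1, col=1): c = 0.0100 + 0.1200i → escape time 5
(row=1, col=2): c = 0.5900 + 0.1200i → escape time 4
(row=2, col=0): c = -0.5700 + -0.2700i → escape time 5
(row=2, col=1): c = 0.0100 + -0.2700i → escape time 5
(row=2, col=2): c = 0.5900 + -0.2700i → escape time 4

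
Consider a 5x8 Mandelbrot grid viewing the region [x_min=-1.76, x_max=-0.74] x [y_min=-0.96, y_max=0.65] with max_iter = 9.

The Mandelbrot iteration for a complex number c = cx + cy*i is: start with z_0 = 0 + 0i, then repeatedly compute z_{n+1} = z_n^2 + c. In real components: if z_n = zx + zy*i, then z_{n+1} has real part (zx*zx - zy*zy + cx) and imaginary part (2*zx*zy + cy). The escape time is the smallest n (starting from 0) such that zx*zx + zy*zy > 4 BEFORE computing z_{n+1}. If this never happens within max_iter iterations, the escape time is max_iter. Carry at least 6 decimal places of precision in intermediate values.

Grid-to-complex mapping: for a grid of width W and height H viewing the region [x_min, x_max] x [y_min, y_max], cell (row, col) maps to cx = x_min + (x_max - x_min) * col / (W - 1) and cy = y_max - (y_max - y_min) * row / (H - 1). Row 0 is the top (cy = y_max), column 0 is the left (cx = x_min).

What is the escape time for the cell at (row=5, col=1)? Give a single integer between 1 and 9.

z_0 = 0 + 0i, c = -1.5050 + -0.5000i
Iter 1: z = -1.5050 + -0.5000i, |z|^2 = 2.5150
Iter 2: z = 0.5100 + 1.0050i, |z|^2 = 1.2702
Iter 3: z = -2.2549 + 0.5252i, |z|^2 = 5.3604
Escaped at iteration 3

Answer: 3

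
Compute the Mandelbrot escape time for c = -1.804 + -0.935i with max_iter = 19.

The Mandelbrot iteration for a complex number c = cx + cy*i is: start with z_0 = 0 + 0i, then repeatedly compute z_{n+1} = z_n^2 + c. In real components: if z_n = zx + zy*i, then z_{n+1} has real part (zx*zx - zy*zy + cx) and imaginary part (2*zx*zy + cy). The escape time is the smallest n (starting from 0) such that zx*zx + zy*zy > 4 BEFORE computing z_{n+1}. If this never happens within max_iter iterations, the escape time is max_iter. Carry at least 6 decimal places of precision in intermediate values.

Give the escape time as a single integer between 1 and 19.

z_0 = 0 + 0i, c = -1.8040 + -0.9350i
Iter 1: z = -1.8040 + -0.9350i, |z|^2 = 4.1286
Escaped at iteration 1

Answer: 1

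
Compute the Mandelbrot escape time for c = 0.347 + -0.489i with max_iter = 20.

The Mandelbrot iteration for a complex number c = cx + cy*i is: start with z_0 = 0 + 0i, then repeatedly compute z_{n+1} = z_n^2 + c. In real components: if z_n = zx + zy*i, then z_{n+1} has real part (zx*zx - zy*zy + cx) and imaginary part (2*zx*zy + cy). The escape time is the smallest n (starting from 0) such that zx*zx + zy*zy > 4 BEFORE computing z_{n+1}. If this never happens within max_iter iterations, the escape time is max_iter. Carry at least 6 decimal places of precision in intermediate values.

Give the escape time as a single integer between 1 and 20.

Answer: 12

Derivation:
z_0 = 0 + 0i, c = 0.3470 + -0.4890i
Iter 1: z = 0.3470 + -0.4890i, |z|^2 = 0.3595
Iter 2: z = 0.2283 + -0.8284i, |z|^2 = 0.7383
Iter 3: z = -0.2871 + -0.8672i, |z|^2 = 0.8345
Iter 4: z = -0.3226 + 0.0089i, |z|^2 = 0.1042
Iter 5: z = 0.4510 + -0.4947i, |z|^2 = 0.4482
Iter 6: z = 0.3056 + -0.9353i, |z|^2 = 0.9682
Iter 7: z = -0.4343 + -1.0607i, |z|^2 = 1.3138
Iter 8: z = -0.5895 + 0.4324i, |z|^2 = 0.5345
Iter 9: z = 0.5075 + -0.9988i, |z|^2 = 1.2552
Iter 10: z = -0.3931 + -1.5028i, |z|^2 = 2.4129
Iter 11: z = -1.7569 + 0.6925i, |z|^2 = 3.5663
Iter 12: z = 2.9542 + -2.9222i, |z|^2 = 17.2668
Escaped at iteration 12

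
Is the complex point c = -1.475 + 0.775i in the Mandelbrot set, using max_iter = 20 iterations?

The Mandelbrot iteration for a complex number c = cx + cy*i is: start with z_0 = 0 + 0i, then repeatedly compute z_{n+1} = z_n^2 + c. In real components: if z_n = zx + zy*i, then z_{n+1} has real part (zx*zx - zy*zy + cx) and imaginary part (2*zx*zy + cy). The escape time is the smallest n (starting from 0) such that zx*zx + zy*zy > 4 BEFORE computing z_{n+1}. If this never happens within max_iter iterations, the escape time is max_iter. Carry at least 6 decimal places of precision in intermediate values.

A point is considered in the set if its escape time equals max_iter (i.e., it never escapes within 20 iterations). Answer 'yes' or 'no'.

z_0 = 0 + 0i, c = -1.4750 + 0.7750i
Iter 1: z = -1.4750 + 0.7750i, |z|^2 = 2.7763
Iter 2: z = 0.1000 + -1.5113i, |z|^2 = 2.2939
Iter 3: z = -3.7489 + 0.4727i, |z|^2 = 14.2776
Escaped at iteration 3

Answer: no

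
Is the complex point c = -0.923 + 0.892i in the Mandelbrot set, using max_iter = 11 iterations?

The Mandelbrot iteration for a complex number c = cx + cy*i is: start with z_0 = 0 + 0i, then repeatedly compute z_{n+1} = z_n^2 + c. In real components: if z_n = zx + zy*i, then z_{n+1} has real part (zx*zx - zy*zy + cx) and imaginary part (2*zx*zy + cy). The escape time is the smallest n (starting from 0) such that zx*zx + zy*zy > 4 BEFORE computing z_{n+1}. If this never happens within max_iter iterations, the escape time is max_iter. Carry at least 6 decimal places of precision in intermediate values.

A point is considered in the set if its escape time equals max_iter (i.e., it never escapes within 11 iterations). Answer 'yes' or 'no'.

z_0 = 0 + 0i, c = -0.9230 + 0.8920i
Iter 1: z = -0.9230 + 0.8920i, |z|^2 = 1.6476
Iter 2: z = -0.8667 + -0.7546i, |z|^2 = 1.3207
Iter 3: z = -0.7412 + 2.2001i, |z|^2 = 5.3900
Escaped at iteration 3

Answer: no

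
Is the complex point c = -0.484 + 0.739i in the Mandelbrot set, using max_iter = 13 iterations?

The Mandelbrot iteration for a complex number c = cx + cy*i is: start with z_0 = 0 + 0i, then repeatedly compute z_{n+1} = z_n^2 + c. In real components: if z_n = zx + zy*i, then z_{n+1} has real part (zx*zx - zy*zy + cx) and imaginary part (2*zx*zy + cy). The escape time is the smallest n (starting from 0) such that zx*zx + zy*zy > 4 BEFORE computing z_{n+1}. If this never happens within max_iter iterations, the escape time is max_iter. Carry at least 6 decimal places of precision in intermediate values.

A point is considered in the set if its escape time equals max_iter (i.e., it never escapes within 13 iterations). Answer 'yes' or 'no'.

z_0 = 0 + 0i, c = -0.4840 + 0.7390i
Iter 1: z = -0.4840 + 0.7390i, |z|^2 = 0.7804
Iter 2: z = -0.7959 + 0.0236i, |z|^2 = 0.6340
Iter 3: z = 0.1488 + 0.7014i, |z|^2 = 0.5141
Iter 4: z = -0.9538 + 0.9478i, |z|^2 = 1.8079
Iter 5: z = -0.4727 + -1.0689i, |z|^2 = 1.3659
Iter 6: z = -1.4031 + 1.7494i, |z|^2 = 5.0293
Escaped at iteration 6

Answer: no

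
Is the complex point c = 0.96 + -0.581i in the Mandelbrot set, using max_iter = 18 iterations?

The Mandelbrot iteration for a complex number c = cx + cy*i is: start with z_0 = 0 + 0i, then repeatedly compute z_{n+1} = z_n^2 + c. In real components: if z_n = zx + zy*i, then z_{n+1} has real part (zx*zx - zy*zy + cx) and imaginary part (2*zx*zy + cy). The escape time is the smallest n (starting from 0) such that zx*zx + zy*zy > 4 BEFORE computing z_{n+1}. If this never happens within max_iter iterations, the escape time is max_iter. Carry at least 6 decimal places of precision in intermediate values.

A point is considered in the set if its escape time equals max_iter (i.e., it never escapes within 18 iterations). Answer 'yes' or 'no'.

z_0 = 0 + 0i, c = 0.9600 + -0.5810i
Iter 1: z = 0.9600 + -0.5810i, |z|^2 = 1.2592
Iter 2: z = 1.5440 + -1.6965i, |z|^2 = 5.2622
Escaped at iteration 2

Answer: no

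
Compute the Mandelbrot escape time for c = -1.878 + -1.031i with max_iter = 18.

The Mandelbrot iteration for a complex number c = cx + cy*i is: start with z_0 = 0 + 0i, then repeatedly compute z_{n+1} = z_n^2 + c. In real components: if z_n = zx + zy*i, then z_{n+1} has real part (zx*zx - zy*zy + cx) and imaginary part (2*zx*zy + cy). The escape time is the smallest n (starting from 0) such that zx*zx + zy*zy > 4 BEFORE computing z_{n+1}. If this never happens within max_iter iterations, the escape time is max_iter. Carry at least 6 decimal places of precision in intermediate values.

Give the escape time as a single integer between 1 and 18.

z_0 = 0 + 0i, c = -1.8780 + -1.0310i
Iter 1: z = -1.8780 + -1.0310i, |z|^2 = 4.5898
Escaped at iteration 1

Answer: 1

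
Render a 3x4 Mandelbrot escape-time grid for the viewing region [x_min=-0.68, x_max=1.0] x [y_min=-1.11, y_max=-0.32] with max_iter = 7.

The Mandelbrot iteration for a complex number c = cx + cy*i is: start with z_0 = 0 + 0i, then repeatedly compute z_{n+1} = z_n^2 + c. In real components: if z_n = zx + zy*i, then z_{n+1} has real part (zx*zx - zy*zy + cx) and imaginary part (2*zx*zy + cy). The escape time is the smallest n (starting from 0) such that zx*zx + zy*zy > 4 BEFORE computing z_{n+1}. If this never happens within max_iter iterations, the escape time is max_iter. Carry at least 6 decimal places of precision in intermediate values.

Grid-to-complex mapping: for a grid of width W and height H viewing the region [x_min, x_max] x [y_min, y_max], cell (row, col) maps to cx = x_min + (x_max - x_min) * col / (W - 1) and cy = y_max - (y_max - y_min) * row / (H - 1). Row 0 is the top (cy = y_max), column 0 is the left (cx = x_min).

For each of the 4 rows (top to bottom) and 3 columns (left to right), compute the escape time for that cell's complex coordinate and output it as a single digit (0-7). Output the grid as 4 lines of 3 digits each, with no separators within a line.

(row=0, col=0): c = -0.6800 + -0.3200i → escape time 7
(row=0, col=1): c = 0.1600 + -0.3200i → escape time 7
(row=0, col=2): c = 1.0000 + -0.3200i → escape time 2
(row=1, col=0): c = -0.6800 + -0.5833i → escape time 7
(row=1, col=1): c = 0.1600 + -0.5833i → escape time 7
(row=1, col=2): c = 1.0000 + -0.5833i → escape time 2
(row=2, col=0): c = -0.6800 + -0.8467i → escape time 4
(row=2, col=1): c = 0.1600 + -0.8467i → escape time 5
(row=2, col=2): c = 1.0000 + -0.8467i → escape time 2
(row=3, col=0): c = -0.6800 + -1.1100i → escape time 3
(row=3, col=1): c = 0.1600 + -1.1100i → escape time 3
(row=3, col=2): c = 1.0000 + -1.1100i → escape time 2

Answer: 772
772
452
332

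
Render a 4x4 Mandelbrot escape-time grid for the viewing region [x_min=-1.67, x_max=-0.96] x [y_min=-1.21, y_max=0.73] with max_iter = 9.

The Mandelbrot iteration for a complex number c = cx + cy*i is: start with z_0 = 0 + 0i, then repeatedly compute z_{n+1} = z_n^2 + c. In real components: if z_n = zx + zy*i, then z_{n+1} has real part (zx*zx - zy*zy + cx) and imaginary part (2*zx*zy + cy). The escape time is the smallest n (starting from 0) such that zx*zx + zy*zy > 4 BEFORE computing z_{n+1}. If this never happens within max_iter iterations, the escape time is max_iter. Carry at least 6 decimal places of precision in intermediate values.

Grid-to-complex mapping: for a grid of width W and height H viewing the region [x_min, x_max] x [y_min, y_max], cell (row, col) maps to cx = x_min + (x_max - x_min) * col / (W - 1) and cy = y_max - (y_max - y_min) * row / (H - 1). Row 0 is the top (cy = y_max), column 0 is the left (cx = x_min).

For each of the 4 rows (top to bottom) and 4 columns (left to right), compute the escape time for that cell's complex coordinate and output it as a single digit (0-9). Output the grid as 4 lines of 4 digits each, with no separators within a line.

(row=0, col=0): c = -1.6700 + 0.7300i → escape time 3
(row=0, col=1): c = -1.4333 + 0.7300i → escape time 3
(row=0, col=2): c = -1.1967 + 0.7300i → escape time 3
(row=0, col=3): c = -0.9600 + 0.7300i → escape time 4
(row=1, col=0): c = -1.6700 + 0.0833i → escape time 6
(row=1, col=1): c = -1.4333 + 0.0833i → escape time 9
(row=1, col=2): c = -1.1967 + 0.0833i → escape time 9
(row=1, col=3): c = -0.9600 + 0.0833i → escape time 9
(row=2, col=0): c = -1.6700 + -0.5633i → escape time 3
(row=2, col=1): c = -1.4333 + -0.5633i → escape time 3
(row=2, col=2): c = -1.1967 + -0.5633i → escape time 4
(row=2, col=3): c = -0.9600 + -0.5633i → escape time 5
(row=3, col=0): c = -1.6700 + -1.2100i → escape time 1
(row=3, col=1): c = -1.4333 + -1.2100i → escape time 2
(row=3, col=2): c = -1.1967 + -1.2100i → escape time 2
(row=3, col=3): c = -0.9600 + -1.2100i → escape time 3

Answer: 3334
6999
3345
1223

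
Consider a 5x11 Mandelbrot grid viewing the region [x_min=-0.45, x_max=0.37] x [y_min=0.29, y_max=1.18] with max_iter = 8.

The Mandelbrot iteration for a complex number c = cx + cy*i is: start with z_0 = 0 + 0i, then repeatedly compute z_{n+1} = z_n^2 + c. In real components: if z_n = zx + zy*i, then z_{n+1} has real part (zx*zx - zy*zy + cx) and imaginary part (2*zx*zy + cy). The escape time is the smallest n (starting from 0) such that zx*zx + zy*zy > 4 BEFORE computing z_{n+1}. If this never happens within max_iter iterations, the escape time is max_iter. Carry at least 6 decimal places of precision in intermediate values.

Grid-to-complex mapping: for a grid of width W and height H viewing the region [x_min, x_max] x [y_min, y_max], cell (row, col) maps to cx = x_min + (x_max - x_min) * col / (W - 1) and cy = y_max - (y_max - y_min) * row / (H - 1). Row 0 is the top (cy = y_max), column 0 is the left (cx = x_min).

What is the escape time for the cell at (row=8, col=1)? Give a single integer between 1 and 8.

Answer: 8

Derivation:
z_0 = 0 + 0i, c = -0.2450 + 0.4680i
Iter 1: z = -0.2450 + 0.4680i, |z|^2 = 0.2790
Iter 2: z = -0.4040 + 0.2387i, |z|^2 = 0.2202
Iter 3: z = -0.1388 + 0.2751i, |z|^2 = 0.0950
Iter 4: z = -0.3015 + 0.3916i, |z|^2 = 0.2443
Iter 5: z = -0.3075 + 0.2319i, |z|^2 = 0.1483
Iter 6: z = -0.2042 + 0.3254i, |z|^2 = 0.1476
Iter 7: z = -0.3092 + 0.3351i, |z|^2 = 0.2079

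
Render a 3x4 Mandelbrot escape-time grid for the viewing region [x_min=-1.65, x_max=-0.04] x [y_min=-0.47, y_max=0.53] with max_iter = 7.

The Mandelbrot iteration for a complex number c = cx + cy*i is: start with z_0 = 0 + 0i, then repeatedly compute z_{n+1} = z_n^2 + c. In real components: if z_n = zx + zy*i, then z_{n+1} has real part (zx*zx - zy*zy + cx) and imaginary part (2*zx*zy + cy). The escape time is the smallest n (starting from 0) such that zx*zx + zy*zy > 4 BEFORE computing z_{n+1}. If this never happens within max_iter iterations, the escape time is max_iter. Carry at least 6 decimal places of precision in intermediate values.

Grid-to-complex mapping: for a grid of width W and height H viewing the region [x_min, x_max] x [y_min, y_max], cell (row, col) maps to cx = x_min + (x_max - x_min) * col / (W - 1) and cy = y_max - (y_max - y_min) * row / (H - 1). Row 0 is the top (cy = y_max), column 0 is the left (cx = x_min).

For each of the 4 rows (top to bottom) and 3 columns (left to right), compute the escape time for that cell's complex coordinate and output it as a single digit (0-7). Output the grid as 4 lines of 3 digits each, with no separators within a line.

Answer: 357
477
577
367

Derivation:
(row=0, col=0): c = -1.6500 + 0.5300i → escape time 3
(row=0, col=1): c = -0.8450 + 0.5300i → escape time 5
(row=0, col=2): c = -0.0400 + 0.5300i → escape time 7
(row=1, col=0): c = -1.6500 + 0.1967i → escape time 4
(row=1, col=1): c = -0.8450 + 0.1967i → escape time 7
(row=1, col=2): c = -0.0400 + 0.1967i → escape time 7
(row=2, col=0): c = -1.6500 + -0.1367i → escape time 5
(row=2, col=1): c = -0.8450 + -0.1367i → escape time 7
(row=2, col=2): c = -0.0400 + -0.1367i → escape time 7
(row=3, col=0): c = -1.6500 + -0.4700i → escape time 3
(row=3, col=1): c = -0.8450 + -0.4700i → escape time 6
(row=3, col=2): c = -0.0400 + -0.4700i → escape time 7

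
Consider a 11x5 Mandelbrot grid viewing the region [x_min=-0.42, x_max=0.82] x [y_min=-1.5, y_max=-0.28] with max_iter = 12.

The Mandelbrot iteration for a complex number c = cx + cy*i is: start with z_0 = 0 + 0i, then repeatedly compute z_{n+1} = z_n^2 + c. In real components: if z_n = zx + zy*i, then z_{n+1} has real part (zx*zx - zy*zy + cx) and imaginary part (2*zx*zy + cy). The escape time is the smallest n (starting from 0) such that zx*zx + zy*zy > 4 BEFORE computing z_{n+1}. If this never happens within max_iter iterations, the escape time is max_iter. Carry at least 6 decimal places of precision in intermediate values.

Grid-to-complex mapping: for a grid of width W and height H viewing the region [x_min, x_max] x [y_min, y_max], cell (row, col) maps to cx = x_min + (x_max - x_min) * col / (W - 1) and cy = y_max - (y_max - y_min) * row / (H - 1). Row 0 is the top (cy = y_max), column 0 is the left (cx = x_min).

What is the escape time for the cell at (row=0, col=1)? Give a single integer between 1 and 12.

Answer: 12

Derivation:
z_0 = 0 + 0i, c = -0.2960 + -0.2800i
Iter 1: z = -0.2960 + -0.2800i, |z|^2 = 0.1660
Iter 2: z = -0.2868 + -0.1142i, |z|^2 = 0.0953
Iter 3: z = -0.2268 + -0.2145i, |z|^2 = 0.0974
Iter 4: z = -0.2906 + -0.1827i, |z|^2 = 0.1178
Iter 5: z = -0.2450 + -0.1738i, |z|^2 = 0.0902
Iter 6: z = -0.2662 + -0.1948i, |z|^2 = 0.1088
Iter 7: z = -0.2631 + -0.1763i, |z|^2 = 0.1003
Iter 8: z = -0.2578 + -0.1873i, |z|^2 = 0.1015
Iter 9: z = -0.2646 + -0.1834i, |z|^2 = 0.1036
Iter 10: z = -0.2596 + -0.1829i, |z|^2 = 0.1009
Iter 11: z = -0.2620 + -0.1850i, |z|^2 = 0.1029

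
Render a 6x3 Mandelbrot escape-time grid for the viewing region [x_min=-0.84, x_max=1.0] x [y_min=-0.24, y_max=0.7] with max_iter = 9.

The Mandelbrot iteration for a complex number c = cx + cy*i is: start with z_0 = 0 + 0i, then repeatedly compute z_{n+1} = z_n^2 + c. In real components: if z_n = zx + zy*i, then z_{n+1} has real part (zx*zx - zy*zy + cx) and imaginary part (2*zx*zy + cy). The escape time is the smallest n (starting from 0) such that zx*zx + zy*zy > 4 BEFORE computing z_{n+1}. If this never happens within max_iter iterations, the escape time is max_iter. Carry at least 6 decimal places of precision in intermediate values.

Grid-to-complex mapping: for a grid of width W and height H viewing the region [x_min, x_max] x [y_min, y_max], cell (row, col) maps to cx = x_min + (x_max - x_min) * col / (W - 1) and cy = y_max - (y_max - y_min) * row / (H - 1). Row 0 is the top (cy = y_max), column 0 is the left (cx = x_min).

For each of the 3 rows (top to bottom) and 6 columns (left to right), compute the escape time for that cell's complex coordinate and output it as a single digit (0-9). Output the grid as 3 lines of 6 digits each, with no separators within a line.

Answer: 489632
999942
999942

Derivation:
(row=0, col=0): c = -0.8400 + 0.7000i → escape time 4
(row=0, col=1): c = -0.4720 + 0.7000i → escape time 8
(row=0, col=2): c = -0.1040 + 0.7000i → escape time 9
(row=0, col=3): c = 0.2640 + 0.7000i → escape time 6
(row=0, col=4): c = 0.6320 + 0.7000i → escape time 3
(row=0, col=5): c = 1.0000 + 0.7000i → escape time 2
(row=1, col=0): c = -0.8400 + 0.2300i → escape time 9
(row=1, col=1): c = -0.4720 + 0.2300i → escape time 9
(row=1, col=2): c = -0.1040 + 0.2300i → escape time 9
(row=1, col=3): c = 0.2640 + 0.2300i → escape time 9
(row=1, col=4): c = 0.6320 + 0.2300i → escape time 4
(row=1, col=5): c = 1.0000 + 0.2300i → escape time 2
(row=2, col=0): c = -0.8400 + -0.2400i → escape time 9
(row=2, col=1): c = -0.4720 + -0.2400i → escape time 9
(row=2, col=2): c = -0.1040 + -0.2400i → escape time 9
(row=2, col=3): c = 0.2640 + -0.2400i → escape time 9
(row=2, col=4): c = 0.6320 + -0.2400i → escape time 4
(row=2, col=5): c = 1.0000 + -0.2400i → escape time 2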